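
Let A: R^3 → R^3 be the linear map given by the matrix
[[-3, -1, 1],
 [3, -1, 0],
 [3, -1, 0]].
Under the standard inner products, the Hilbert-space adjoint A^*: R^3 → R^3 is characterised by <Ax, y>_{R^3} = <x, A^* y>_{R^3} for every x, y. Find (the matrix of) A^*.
A^* = A^T =
[[-3, 3, 3],
 [-1, -1, -1],
 [1, 0, 0]]

For real matrices with standard dot products, the defining identity <Ax, y> = <x, A^* y> gives (Ax)^T y = x^T (A^*) y, i.e. x^T A^T y = x^T (A^*) y. Since this holds for all x, y, we must have A^* = A^T. Therefore
A^* =
[[-3, 3, 3],
 [-1, -1, -1],
 [1, 0, 0]].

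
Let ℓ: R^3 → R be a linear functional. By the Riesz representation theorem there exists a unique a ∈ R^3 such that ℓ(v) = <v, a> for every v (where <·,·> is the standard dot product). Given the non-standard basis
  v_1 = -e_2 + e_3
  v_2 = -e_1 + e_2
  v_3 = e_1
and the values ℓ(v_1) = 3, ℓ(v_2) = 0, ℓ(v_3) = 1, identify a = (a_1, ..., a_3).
a = (1, 1, 4)

Write a = (a_1, ..., a_3) in the standard basis. For each basis vector v_i, ℓ(v_i) = <v_i, a> is a linear equation in the a_j's. Collect the n equations into a matrix system V a = ℓ, where row i of V is v_i (expressed in the standard basis). Since V is invertible (lower-triangular with 1s on the diagonal, up to permutation), solve by back-substitution:
  V =
[[0, -1, 1],
 [-1, 1, 0],
 [1, 0, 0]]
  V a = (3, 0, 1)
Solving gives a = (1, 1, 4).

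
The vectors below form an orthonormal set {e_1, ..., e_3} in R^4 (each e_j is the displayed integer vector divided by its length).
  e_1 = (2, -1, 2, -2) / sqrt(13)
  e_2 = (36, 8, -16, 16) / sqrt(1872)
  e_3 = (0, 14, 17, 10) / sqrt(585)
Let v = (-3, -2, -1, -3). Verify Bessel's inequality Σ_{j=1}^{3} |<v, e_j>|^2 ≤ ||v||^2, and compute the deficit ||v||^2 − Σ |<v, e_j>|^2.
Σ |<v, e_j>|^2 = 294/13; ||v||^2 = 23; deficit = 5/13

Write each e_j = u_j / sqrt(<u_j, u_j>) where u_j is the displayed integer vector. Then <v, e_j> = <v, u_j> / sqrt(<u_j, u_j>), so |<v, e_j>|^2 = <v, u_j>^2 / <u_j, u_j>.
Coefficients: <v, e_1> = 0/sqrt(13), <v, e_2> = -156/sqrt(1872), <v, e_3> = -75/sqrt(585).
Square and sum: Σ |<v, e_j>|^2 = 294/13.
Compute ||v||^2 = v·v = 23.
Deficit = 23 − 294/13 = 5/13 ≥ 0, confirming Bessel's inequality. (The deficit equals ||v − Σ <v,e_j> e_j||^2, the squared distance from v to span{e_j}.)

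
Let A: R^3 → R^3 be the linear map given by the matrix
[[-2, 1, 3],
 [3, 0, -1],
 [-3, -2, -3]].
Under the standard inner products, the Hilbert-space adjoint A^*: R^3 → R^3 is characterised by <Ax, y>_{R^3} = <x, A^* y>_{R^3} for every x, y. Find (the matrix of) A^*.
A^* = A^T =
[[-2, 3, -3],
 [1, 0, -2],
 [3, -1, -3]]

For real matrices with standard dot products, the defining identity <Ax, y> = <x, A^* y> gives (Ax)^T y = x^T (A^*) y, i.e. x^T A^T y = x^T (A^*) y. Since this holds for all x, y, we must have A^* = A^T. Therefore
A^* =
[[-2, 3, -3],
 [1, 0, -2],
 [3, -1, -3]].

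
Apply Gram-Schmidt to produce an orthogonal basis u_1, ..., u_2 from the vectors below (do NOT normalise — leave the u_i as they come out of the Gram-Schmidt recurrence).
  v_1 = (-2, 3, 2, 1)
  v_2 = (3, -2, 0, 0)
Orthogonal basis:
  u_1 = (-2, 3, 2, 1)
  u_2 = (5/3, 0, 4/3, 2/3)

Apply the Gram-Schmidt recurrence
  u_1 = v_1
  u_i = v_i − Σ_{j<i} ((v_i · u_j) / (u_j · u_j)) · u_j.

Step by step this gives:
  u_1 = (-2, 3, 2, 1)
  u_2 = (5/3, 0, 4/3, 2/3)

Orthogonality check:
  u_2 · u_1 = 0 (should be 0)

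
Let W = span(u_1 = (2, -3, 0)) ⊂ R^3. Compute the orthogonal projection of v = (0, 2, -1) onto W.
proj_W(v) = (-12/13, 18/13, 0)

Set up U = [u_1 | ... | u_1] ∈ R^(3×1). The projector onto W = col(U) is P = U (U^T U)^(-1) U^T.
Compute U^T U =
  [13],
and U^T v = (-6).
Solve U^T U · c = U^T v for the coefficients: c = (-6/13). The projection is proj_W(v) = U c.
Check: (v - proj_W(v)) · u_1 = 0  (should be 0).
Result: proj_W(v) = (-12/13, 18/13, 0).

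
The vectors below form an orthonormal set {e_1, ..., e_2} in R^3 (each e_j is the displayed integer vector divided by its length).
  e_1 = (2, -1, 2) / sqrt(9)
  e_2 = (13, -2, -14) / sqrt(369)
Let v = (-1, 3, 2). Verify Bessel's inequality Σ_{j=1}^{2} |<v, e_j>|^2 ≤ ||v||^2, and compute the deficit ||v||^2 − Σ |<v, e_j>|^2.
Σ |<v, e_j>|^2 = 250/41; ||v||^2 = 14; deficit = 324/41

Write each e_j = u_j / sqrt(<u_j, u_j>) where u_j is the displayed integer vector. Then <v, e_j> = <v, u_j> / sqrt(<u_j, u_j>), so |<v, e_j>|^2 = <v, u_j>^2 / <u_j, u_j>.
Coefficients: <v, e_1> = -1/sqrt(9), <v, e_2> = -47/sqrt(369).
Square and sum: Σ |<v, e_j>|^2 = 250/41.
Compute ||v||^2 = v·v = 14.
Deficit = 14 − 250/41 = 324/41 ≥ 0, confirming Bessel's inequality. (The deficit equals ||v − Σ <v,e_j> e_j||^2, the squared distance from v to span{e_j}.)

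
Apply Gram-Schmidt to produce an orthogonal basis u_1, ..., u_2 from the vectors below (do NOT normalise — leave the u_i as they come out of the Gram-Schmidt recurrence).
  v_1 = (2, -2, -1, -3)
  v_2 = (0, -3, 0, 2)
Orthogonal basis:
  u_1 = (2, -2, -1, -3)
  u_2 = (0, -3, 0, 2)

Apply the Gram-Schmidt recurrence
  u_1 = v_1
  u_i = v_i − Σ_{j<i} ((v_i · u_j) / (u_j · u_j)) · u_j.

Step by step this gives:
  u_1 = (2, -2, -1, -3)
  u_2 = (0, -3, 0, 2)

Orthogonality check:
  u_2 · u_1 = 0 (should be 0)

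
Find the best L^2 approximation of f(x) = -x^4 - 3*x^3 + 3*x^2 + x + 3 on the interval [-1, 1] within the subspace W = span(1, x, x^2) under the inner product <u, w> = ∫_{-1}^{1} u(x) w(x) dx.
g(x) = 15*x^2/7 - 4*x/5 + 108/35

The best approximation g ∈ W is the orthogonal projection of f onto W. Writing g = a_0 + a_1 x + a_2 x^2, the coefficients solve the normal equations G · a = b where
  G_{ij} = <φ_i, φ_j> and b_i = <f, φ_i>, with φ_0 = 1, φ_1 = x, φ_2 = x^2.
G =
  [2, 0, 2/3]
  [0, 2/3, 0]
  [2/3, 0, 2/5],
b = (38/5, -8/15, 102/35).
Solving gives a_0 = 108/35, a_1 = -4/5, a_2 = 15/7, so
  g(x) = 15*x^2/7 - 4*x/5 + 108/35.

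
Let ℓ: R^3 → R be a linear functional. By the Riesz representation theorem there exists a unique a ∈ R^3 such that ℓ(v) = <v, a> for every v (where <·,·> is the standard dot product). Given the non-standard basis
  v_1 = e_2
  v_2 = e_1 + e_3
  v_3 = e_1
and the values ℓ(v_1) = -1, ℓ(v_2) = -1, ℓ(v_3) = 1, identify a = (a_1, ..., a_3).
a = (1, -1, -2)

Write a = (a_1, ..., a_3) in the standard basis. For each basis vector v_i, ℓ(v_i) = <v_i, a> is a linear equation in the a_j's. Collect the n equations into a matrix system V a = ℓ, where row i of V is v_i (expressed in the standard basis). Since V is invertible (lower-triangular with 1s on the diagonal, up to permutation), solve by back-substitution:
  V =
[[0, 1, 0],
 [1, 0, 1],
 [1, 0, 0]]
  V a = (-1, -1, 1)
Solving gives a = (1, -1, -2).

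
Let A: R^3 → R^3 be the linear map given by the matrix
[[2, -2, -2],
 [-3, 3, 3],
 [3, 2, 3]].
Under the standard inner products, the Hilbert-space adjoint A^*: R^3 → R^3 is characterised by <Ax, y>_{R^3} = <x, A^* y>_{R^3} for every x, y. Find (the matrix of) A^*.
A^* = A^T =
[[2, -3, 3],
 [-2, 3, 2],
 [-2, 3, 3]]

For real matrices with standard dot products, the defining identity <Ax, y> = <x, A^* y> gives (Ax)^T y = x^T (A^*) y, i.e. x^T A^T y = x^T (A^*) y. Since this holds for all x, y, we must have A^* = A^T. Therefore
A^* =
[[2, -3, 3],
 [-2, 3, 2],
 [-2, 3, 3]].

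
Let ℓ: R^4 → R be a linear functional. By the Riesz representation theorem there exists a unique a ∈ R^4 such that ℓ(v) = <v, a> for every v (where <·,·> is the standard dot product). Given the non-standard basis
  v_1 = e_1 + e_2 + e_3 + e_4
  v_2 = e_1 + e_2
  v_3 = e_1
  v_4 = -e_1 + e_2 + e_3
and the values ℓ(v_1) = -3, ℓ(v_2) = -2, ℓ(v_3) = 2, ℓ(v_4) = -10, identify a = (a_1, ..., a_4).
a = (2, -4, -4, 3)

Write a = (a_1, ..., a_4) in the standard basis. For each basis vector v_i, ℓ(v_i) = <v_i, a> is a linear equation in the a_j's. Collect the n equations into a matrix system V a = ℓ, where row i of V is v_i (expressed in the standard basis). Since V is invertible (lower-triangular with 1s on the diagonal, up to permutation), solve by back-substitution:
  V =
[[1, 1, 1, 1],
 [1, 1, 0, 0],
 [1, 0, 0, 0],
 [-1, 1, 1, 0]]
  V a = (-3, -2, 2, -10)
Solving gives a = (2, -4, -4, 3).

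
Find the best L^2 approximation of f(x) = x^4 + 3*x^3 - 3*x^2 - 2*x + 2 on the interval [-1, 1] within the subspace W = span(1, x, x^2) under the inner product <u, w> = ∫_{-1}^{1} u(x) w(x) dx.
g(x) = -15*x^2/7 - x/5 + 67/35

The best approximation g ∈ W is the orthogonal projection of f onto W. Writing g = a_0 + a_1 x + a_2 x^2, the coefficients solve the normal equations G · a = b where
  G_{ij} = <φ_i, φ_j> and b_i = <f, φ_i>, with φ_0 = 1, φ_1 = x, φ_2 = x^2.
G =
  [2, 0, 2/3]
  [0, 2/3, 0]
  [2/3, 0, 2/5],
b = (12/5, -2/15, 44/105).
Solving gives a_0 = 67/35, a_1 = -1/5, a_2 = -15/7, so
  g(x) = -15*x^2/7 - x/5 + 67/35.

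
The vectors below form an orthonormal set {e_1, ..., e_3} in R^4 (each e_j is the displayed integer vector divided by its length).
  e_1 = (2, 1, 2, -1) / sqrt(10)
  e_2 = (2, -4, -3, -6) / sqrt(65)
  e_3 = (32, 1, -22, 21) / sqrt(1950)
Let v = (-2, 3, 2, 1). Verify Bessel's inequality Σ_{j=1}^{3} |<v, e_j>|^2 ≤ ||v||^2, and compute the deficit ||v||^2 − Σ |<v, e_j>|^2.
Σ |<v, e_j>|^2 = 402/25; ||v||^2 = 18; deficit = 48/25

Write each e_j = u_j / sqrt(<u_j, u_j>) where u_j is the displayed integer vector. Then <v, e_j> = <v, u_j> / sqrt(<u_j, u_j>), so |<v, e_j>|^2 = <v, u_j>^2 / <u_j, u_j>.
Coefficients: <v, e_1> = 2/sqrt(10), <v, e_2> = -28/sqrt(65), <v, e_3> = -84/sqrt(1950).
Square and sum: Σ |<v, e_j>|^2 = 402/25.
Compute ||v||^2 = v·v = 18.
Deficit = 18 − 402/25 = 48/25 ≥ 0, confirming Bessel's inequality. (The deficit equals ||v − Σ <v,e_j> e_j||^2, the squared distance from v to span{e_j}.)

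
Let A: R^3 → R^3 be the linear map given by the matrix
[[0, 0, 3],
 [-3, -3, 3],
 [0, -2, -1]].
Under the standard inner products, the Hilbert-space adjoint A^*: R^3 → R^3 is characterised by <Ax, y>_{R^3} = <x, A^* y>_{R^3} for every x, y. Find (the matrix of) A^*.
A^* = A^T =
[[0, -3, 0],
 [0, -3, -2],
 [3, 3, -1]]

For real matrices with standard dot products, the defining identity <Ax, y> = <x, A^* y> gives (Ax)^T y = x^T (A^*) y, i.e. x^T A^T y = x^T (A^*) y. Since this holds for all x, y, we must have A^* = A^T. Therefore
A^* =
[[0, -3, 0],
 [0, -3, -2],
 [3, 3, -1]].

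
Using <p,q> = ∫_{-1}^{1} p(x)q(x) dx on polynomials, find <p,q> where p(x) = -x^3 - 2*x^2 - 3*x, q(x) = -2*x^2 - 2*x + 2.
<p,q> = 56/15

Expand the product: p(x)·q(x) = 2*x^5 + 6*x^4 + 8*x^3 + 2*x^2 - 6*x.
∫_{-1}^{1} of each monomial x^k gives [2/(k+1) if k even, 0 if k odd]. Integrating term-by-term (or equivalently evaluating the antiderivative F(x) = x^6/3 + 6*x^5/5 + 2*x^4 + 2*x^3/3 - 3*x^2 at the endpoints):
  F(1) − F(−1) = 6/5 − (-38/15) = 56/15.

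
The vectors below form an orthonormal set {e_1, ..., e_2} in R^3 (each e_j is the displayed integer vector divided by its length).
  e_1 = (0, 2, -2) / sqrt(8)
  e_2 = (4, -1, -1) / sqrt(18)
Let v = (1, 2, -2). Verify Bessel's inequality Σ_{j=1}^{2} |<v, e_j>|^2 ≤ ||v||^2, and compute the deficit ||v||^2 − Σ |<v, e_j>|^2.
Σ |<v, e_j>|^2 = 80/9; ||v||^2 = 9; deficit = 1/9

Write each e_j = u_j / sqrt(<u_j, u_j>) where u_j is the displayed integer vector. Then <v, e_j> = <v, u_j> / sqrt(<u_j, u_j>), so |<v, e_j>|^2 = <v, u_j>^2 / <u_j, u_j>.
Coefficients: <v, e_1> = 8/sqrt(8), <v, e_2> = 4/sqrt(18).
Square and sum: Σ |<v, e_j>|^2 = 80/9.
Compute ||v||^2 = v·v = 9.
Deficit = 9 − 80/9 = 1/9 ≥ 0, confirming Bessel's inequality. (The deficit equals ||v − Σ <v,e_j> e_j||^2, the squared distance from v to span{e_j}.)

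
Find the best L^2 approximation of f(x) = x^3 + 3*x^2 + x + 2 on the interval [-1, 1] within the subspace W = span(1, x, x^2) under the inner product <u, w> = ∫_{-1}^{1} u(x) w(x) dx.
g(x) = 3*x^2 + 8*x/5 + 2

The best approximation g ∈ W is the orthogonal projection of f onto W. Writing g = a_0 + a_1 x + a_2 x^2, the coefficients solve the normal equations G · a = b where
  G_{ij} = <φ_i, φ_j> and b_i = <f, φ_i>, with φ_0 = 1, φ_1 = x, φ_2 = x^2.
G =
  [2, 0, 2/3]
  [0, 2/3, 0]
  [2/3, 0, 2/5],
b = (6, 16/15, 38/15).
Solving gives a_0 = 2, a_1 = 8/5, a_2 = 3, so
  g(x) = 3*x^2 + 8*x/5 + 2.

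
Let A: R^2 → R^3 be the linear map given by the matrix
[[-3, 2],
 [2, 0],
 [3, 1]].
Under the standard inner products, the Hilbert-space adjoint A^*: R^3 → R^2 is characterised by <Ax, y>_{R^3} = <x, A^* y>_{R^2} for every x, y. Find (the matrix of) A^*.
A^* = A^T =
[[-3, 2, 3],
 [2, 0, 1]]

For real matrices with standard dot products, the defining identity <Ax, y> = <x, A^* y> gives (Ax)^T y = x^T (A^*) y, i.e. x^T A^T y = x^T (A^*) y. Since this holds for all x, y, we must have A^* = A^T. Therefore
A^* =
[[-3, 2, 3],
 [2, 0, 1]].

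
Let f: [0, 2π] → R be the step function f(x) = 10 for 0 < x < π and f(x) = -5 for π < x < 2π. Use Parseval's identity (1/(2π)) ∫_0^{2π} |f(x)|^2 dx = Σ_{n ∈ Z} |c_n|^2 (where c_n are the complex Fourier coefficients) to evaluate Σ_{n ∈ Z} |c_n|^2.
Σ |c_n|^2 = 125/2

Parseval equates the L^2 energy of f (normalised by 1/(2π)) with the ℓ^2 sum of its Fourier coefficients: (1/(2π)) ∫_0^{2π} |f|^2 = Σ |c_n|^2.
Compute the left side: (1/(2π)) [∫_0^π 10^2 dx + ∫_π^{2π} (-5)^2 dx] = (1/(2π)) · (100π + 25π) = (100 + 25)/2 = 125/2.
So Σ_{n ∈ Z} |c_n|^2 = 125/2.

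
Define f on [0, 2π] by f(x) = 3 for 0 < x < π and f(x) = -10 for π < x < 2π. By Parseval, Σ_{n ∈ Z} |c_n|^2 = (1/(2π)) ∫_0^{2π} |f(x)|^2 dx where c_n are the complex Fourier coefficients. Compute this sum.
Σ |c_n|^2 = 109/2

Parseval equates the L^2 energy of f (normalised by 1/(2π)) with the ℓ^2 sum of its Fourier coefficients: (1/(2π)) ∫_0^{2π} |f|^2 = Σ |c_n|^2.
Compute the left side: (1/(2π)) [∫_0^π 3^2 dx + ∫_π^{2π} (-10)^2 dx] = (1/(2π)) · (9π + 100π) = (9 + 100)/2 = 109/2.
So Σ_{n ∈ Z} |c_n|^2 = 109/2.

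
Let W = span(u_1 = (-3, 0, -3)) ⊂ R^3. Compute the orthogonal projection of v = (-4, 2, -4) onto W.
proj_W(v) = (-4, 0, -4)

Set up U = [u_1 | ... | u_1] ∈ R^(3×1). The projector onto W = col(U) is P = U (U^T U)^(-1) U^T.
Compute U^T U =
  [18],
and U^T v = (24).
Solve U^T U · c = U^T v for the coefficients: c = (4/3). The projection is proj_W(v) = U c.
Check: (v - proj_W(v)) · u_1 = 0  (should be 0).
Result: proj_W(v) = (-4, 0, -4).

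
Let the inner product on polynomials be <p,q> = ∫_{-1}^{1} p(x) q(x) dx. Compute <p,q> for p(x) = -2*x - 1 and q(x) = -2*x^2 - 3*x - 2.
<p,q> = 28/3

Expand the product: p(x)·q(x) = 4*x^3 + 8*x^2 + 7*x + 2.
∫_{-1}^{1} of each monomial x^k gives [2/(k+1) if k even, 0 if k odd]. Integrating term-by-term (or equivalently evaluating the antiderivative F(x) = x^4 + 8*x^3/3 + 7*x^2/2 + 2*x at the endpoints):
  F(1) − F(−1) = 55/6 − (-1/6) = 28/3.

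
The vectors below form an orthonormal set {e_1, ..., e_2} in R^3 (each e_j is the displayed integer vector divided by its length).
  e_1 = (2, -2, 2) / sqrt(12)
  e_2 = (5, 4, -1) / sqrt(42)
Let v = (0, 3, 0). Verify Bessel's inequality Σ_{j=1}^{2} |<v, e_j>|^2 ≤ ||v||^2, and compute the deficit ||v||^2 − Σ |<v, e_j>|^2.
Σ |<v, e_j>|^2 = 45/7; ||v||^2 = 9; deficit = 18/7

Write each e_j = u_j / sqrt(<u_j, u_j>) where u_j is the displayed integer vector. Then <v, e_j> = <v, u_j> / sqrt(<u_j, u_j>), so |<v, e_j>|^2 = <v, u_j>^2 / <u_j, u_j>.
Coefficients: <v, e_1> = -6/sqrt(12), <v, e_2> = 12/sqrt(42).
Square and sum: Σ |<v, e_j>|^2 = 45/7.
Compute ||v||^2 = v·v = 9.
Deficit = 9 − 45/7 = 18/7 ≥ 0, confirming Bessel's inequality. (The deficit equals ||v − Σ <v,e_j> e_j||^2, the squared distance from v to span{e_j}.)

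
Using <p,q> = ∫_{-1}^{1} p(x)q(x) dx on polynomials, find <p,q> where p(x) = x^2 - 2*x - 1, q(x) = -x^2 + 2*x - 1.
<p,q> = -16/15

Expand the product: p(x)·q(x) = -x^4 + 4*x^3 - 4*x^2 + 1.
∫_{-1}^{1} of each monomial x^k gives [2/(k+1) if k even, 0 if k odd]. Integrating term-by-term (or equivalently evaluating the antiderivative F(x) = -x^5/5 + x^4 - 4*x^3/3 + x at the endpoints):
  F(1) − F(−1) = 7/15 − (23/15) = -16/15.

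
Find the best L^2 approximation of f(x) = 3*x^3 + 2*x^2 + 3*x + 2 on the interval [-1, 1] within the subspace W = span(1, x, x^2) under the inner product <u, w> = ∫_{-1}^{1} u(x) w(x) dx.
g(x) = 2*x^2 + 24*x/5 + 2

The best approximation g ∈ W is the orthogonal projection of f onto W. Writing g = a_0 + a_1 x + a_2 x^2, the coefficients solve the normal equations G · a = b where
  G_{ij} = <φ_i, φ_j> and b_i = <f, φ_i>, with φ_0 = 1, φ_1 = x, φ_2 = x^2.
G =
  [2, 0, 2/3]
  [0, 2/3, 0]
  [2/3, 0, 2/5],
b = (16/3, 16/5, 32/15).
Solving gives a_0 = 2, a_1 = 24/5, a_2 = 2, so
  g(x) = 2*x^2 + 24*x/5 + 2.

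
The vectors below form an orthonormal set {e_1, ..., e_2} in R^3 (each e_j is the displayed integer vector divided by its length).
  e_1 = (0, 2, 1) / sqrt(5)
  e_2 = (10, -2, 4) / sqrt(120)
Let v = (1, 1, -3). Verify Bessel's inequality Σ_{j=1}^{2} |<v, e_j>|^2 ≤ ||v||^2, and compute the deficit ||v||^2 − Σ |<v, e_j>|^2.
Σ |<v, e_j>|^2 = 1/3; ||v||^2 = 11; deficit = 32/3

Write each e_j = u_j / sqrt(<u_j, u_j>) where u_j is the displayed integer vector. Then <v, e_j> = <v, u_j> / sqrt(<u_j, u_j>), so |<v, e_j>|^2 = <v, u_j>^2 / <u_j, u_j>.
Coefficients: <v, e_1> = -1/sqrt(5), <v, e_2> = -4/sqrt(120).
Square and sum: Σ |<v, e_j>|^2 = 1/3.
Compute ||v||^2 = v·v = 11.
Deficit = 11 − 1/3 = 32/3 ≥ 0, confirming Bessel's inequality. (The deficit equals ||v − Σ <v,e_j> e_j||^2, the squared distance from v to span{e_j}.)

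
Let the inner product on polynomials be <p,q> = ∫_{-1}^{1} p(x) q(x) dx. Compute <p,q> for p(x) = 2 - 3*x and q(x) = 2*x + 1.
<p,q> = 0

Expand the product: p(x)·q(x) = -6*x^2 + x + 2.
∫_{-1}^{1} of each monomial x^k gives [2/(k+1) if k even, 0 if k odd]. Integrating term-by-term (or equivalently evaluating the antiderivative F(x) = -2*x^3 + x^2/2 + 2*x at the endpoints):
  F(1) − F(−1) = 1/2 − (1/2) = 0.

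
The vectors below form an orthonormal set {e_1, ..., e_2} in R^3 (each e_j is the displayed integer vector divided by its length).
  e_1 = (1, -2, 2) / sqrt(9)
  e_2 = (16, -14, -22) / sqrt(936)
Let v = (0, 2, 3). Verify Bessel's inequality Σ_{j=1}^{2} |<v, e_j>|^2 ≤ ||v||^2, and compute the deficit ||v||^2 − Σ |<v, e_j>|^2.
Σ |<v, e_j>|^2 = 257/26; ||v||^2 = 13; deficit = 81/26

Write each e_j = u_j / sqrt(<u_j, u_j>) where u_j is the displayed integer vector. Then <v, e_j> = <v, u_j> / sqrt(<u_j, u_j>), so |<v, e_j>|^2 = <v, u_j>^2 / <u_j, u_j>.
Coefficients: <v, e_1> = 2/sqrt(9), <v, e_2> = -94/sqrt(936).
Square and sum: Σ |<v, e_j>|^2 = 257/26.
Compute ||v||^2 = v·v = 13.
Deficit = 13 − 257/26 = 81/26 ≥ 0, confirming Bessel's inequality. (The deficit equals ||v − Σ <v,e_j> e_j||^2, the squared distance from v to span{e_j}.)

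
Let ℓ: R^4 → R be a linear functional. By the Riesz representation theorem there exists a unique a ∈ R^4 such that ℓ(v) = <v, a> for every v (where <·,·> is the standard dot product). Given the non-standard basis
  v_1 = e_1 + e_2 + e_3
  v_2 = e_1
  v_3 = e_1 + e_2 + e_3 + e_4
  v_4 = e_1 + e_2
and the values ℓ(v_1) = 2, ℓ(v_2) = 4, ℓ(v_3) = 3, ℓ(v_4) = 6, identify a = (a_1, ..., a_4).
a = (4, 2, -4, 1)

Write a = (a_1, ..., a_4) in the standard basis. For each basis vector v_i, ℓ(v_i) = <v_i, a> is a linear equation in the a_j's. Collect the n equations into a matrix system V a = ℓ, where row i of V is v_i (expressed in the standard basis). Since V is invertible (lower-triangular with 1s on the diagonal, up to permutation), solve by back-substitution:
  V =
[[1, 1, 1, 0],
 [1, 0, 0, 0],
 [1, 1, 1, 1],
 [1, 1, 0, 0]]
  V a = (2, 4, 3, 6)
Solving gives a = (4, 2, -4, 1).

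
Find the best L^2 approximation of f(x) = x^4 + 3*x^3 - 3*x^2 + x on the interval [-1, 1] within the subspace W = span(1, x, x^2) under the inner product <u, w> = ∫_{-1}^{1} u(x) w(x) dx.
g(x) = -15*x^2/7 + 14*x/5 - 3/35

The best approximation g ∈ W is the orthogonal projection of f onto W. Writing g = a_0 + a_1 x + a_2 x^2, the coefficients solve the normal equations G · a = b where
  G_{ij} = <φ_i, φ_j> and b_i = <f, φ_i>, with φ_0 = 1, φ_1 = x, φ_2 = x^2.
G =
  [2, 0, 2/3]
  [0, 2/3, 0]
  [2/3, 0, 2/5],
b = (-8/5, 28/15, -32/35).
Solving gives a_0 = -3/35, a_1 = 14/5, a_2 = -15/7, so
  g(x) = -15*x^2/7 + 14*x/5 - 3/35.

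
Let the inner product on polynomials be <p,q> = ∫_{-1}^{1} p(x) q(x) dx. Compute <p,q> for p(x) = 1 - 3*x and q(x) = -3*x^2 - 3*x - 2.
<p,q> = 0

Expand the product: p(x)·q(x) = 9*x^3 + 6*x^2 + 3*x - 2.
∫_{-1}^{1} of each monomial x^k gives [2/(k+1) if k even, 0 if k odd]. Integrating term-by-term (or equivalently evaluating the antiderivative F(x) = 9*x^4/4 + 2*x^3 + 3*x^2/2 - 2*x at the endpoints):
  F(1) − F(−1) = 15/4 − (15/4) = 0.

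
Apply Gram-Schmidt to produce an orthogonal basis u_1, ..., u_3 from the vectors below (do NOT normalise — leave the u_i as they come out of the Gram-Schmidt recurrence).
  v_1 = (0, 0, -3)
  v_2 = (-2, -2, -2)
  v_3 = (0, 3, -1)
Orthogonal basis:
  u_1 = (0, 0, -3)
  u_2 = (-2, -2, 0)
  u_3 = (-3/2, 3/2, 0)

Apply the Gram-Schmidt recurrence
  u_1 = v_1
  u_i = v_i − Σ_{j<i} ((v_i · u_j) / (u_j · u_j)) · u_j.

Step by step this gives:
  u_1 = (0, 0, -3)
  u_2 = (-2, -2, 0)
  u_3 = (-3/2, 3/2, 0)

Orthogonality check:
  u_2 · u_1 = 0 (should be 0)
  u_3 · u_1 = 0 (should be 0)
  u_3 · u_2 = 0 (should be 0)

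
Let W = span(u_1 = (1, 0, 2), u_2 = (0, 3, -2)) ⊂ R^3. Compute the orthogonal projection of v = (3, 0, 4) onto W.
proj_W(v) = (111/49, 12/49, 214/49)

Set up U = [u_1 | ... | u_2] ∈ R^(3×2). The projector onto W = col(U) is P = U (U^T U)^(-1) U^T.
Compute U^T U =
  [5, -4]
  [-4, 13],
and U^T v = (11, -8).
Solve U^T U · c = U^T v for the coefficients: c = (111/49, 4/49). The projection is proj_W(v) = U c.
Check: (v - proj_W(v)) · u_1 = 0  (should be 0).
Check: (v - proj_W(v)) · u_2 = 0  (should be 0).
Result: proj_W(v) = (111/49, 12/49, 214/49).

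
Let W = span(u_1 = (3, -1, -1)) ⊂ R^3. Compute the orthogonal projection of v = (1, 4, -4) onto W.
proj_W(v) = (9/11, -3/11, -3/11)

Set up U = [u_1 | ... | u_1] ∈ R^(3×1). The projector onto W = col(U) is P = U (U^T U)^(-1) U^T.
Compute U^T U =
  [11],
and U^T v = (3).
Solve U^T U · c = U^T v for the coefficients: c = (3/11). The projection is proj_W(v) = U c.
Check: (v - proj_W(v)) · u_1 = 0  (should be 0).
Result: proj_W(v) = (9/11, -3/11, -3/11).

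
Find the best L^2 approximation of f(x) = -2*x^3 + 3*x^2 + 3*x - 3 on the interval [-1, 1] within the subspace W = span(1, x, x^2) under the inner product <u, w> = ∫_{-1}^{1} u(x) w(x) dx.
g(x) = 3*x^2 + 9*x/5 - 3

The best approximation g ∈ W is the orthogonal projection of f onto W. Writing g = a_0 + a_1 x + a_2 x^2, the coefficients solve the normal equations G · a = b where
  G_{ij} = <φ_i, φ_j> and b_i = <f, φ_i>, with φ_0 = 1, φ_1 = x, φ_2 = x^2.
G =
  [2, 0, 2/3]
  [0, 2/3, 0]
  [2/3, 0, 2/5],
b = (-4, 6/5, -4/5).
Solving gives a_0 = -3, a_1 = 9/5, a_2 = 3, so
  g(x) = 3*x^2 + 9*x/5 - 3.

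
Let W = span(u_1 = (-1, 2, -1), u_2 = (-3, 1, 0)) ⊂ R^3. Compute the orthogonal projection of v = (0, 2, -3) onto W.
proj_W(v) = (9/35, 97/35, -12/7)

Set up U = [u_1 | ... | u_2] ∈ R^(3×2). The projector onto W = col(U) is P = U (U^T U)^(-1) U^T.
Compute U^T U =
  [6, 5]
  [5, 10],
and U^T v = (7, 2).
Solve U^T U · c = U^T v for the coefficients: c = (12/7, -23/35). The projection is proj_W(v) = U c.
Check: (v - proj_W(v)) · u_1 = 0  (should be 0).
Check: (v - proj_W(v)) · u_2 = 0  (should be 0).
Result: proj_W(v) = (9/35, 97/35, -12/7).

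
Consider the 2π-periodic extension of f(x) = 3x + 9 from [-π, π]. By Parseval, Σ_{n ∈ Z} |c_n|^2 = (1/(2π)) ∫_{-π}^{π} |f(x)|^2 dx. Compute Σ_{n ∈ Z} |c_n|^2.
Σ |c_n|^2 = 3π^2 + 81

Expand and integrate term by term over [-π, π]:
  ∫ (3x)^2 dx = 9·(2π^3/3); ∫ 2·3·(9)·x dx = 0 (odd integrand); ∫ 9^2 dx = 81·2π.
So (1/(2π)) ∫_{-π}^{π} (3x + 9)^2 dx = 9π^2/3 + 81 = 3π^2 + 81.
Parseval ⇒ Σ |c_n|^2 = 3π^2 + 81.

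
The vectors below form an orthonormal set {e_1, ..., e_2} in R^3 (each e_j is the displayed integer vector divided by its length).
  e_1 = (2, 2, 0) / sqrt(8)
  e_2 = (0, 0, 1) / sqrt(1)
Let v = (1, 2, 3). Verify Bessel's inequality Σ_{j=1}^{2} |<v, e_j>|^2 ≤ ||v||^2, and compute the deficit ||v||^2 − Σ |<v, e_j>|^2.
Σ |<v, e_j>|^2 = 27/2; ||v||^2 = 14; deficit = 1/2

Write each e_j = u_j / sqrt(<u_j, u_j>) where u_j is the displayed integer vector. Then <v, e_j> = <v, u_j> / sqrt(<u_j, u_j>), so |<v, e_j>|^2 = <v, u_j>^2 / <u_j, u_j>.
Coefficients: <v, e_1> = 6/sqrt(8), <v, e_2> = 3/sqrt(1).
Square and sum: Σ |<v, e_j>|^2 = 27/2.
Compute ||v||^2 = v·v = 14.
Deficit = 14 − 27/2 = 1/2 ≥ 0, confirming Bessel's inequality. (The deficit equals ||v − Σ <v,e_j> e_j||^2, the squared distance from v to span{e_j}.)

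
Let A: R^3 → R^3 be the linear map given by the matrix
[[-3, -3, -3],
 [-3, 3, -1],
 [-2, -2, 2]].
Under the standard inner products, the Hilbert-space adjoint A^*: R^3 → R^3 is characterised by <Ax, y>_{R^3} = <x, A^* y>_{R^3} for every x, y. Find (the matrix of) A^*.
A^* = A^T =
[[-3, -3, -2],
 [-3, 3, -2],
 [-3, -1, 2]]

For real matrices with standard dot products, the defining identity <Ax, y> = <x, A^* y> gives (Ax)^T y = x^T (A^*) y, i.e. x^T A^T y = x^T (A^*) y. Since this holds for all x, y, we must have A^* = A^T. Therefore
A^* =
[[-3, -3, -2],
 [-3, 3, -2],
 [-3, -1, 2]].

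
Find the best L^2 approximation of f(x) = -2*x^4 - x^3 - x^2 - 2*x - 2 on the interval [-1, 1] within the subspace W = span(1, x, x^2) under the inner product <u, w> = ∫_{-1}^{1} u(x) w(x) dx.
g(x) = -19*x^2/7 - 13*x/5 - 64/35

The best approximation g ∈ W is the orthogonal projection of f onto W. Writing g = a_0 + a_1 x + a_2 x^2, the coefficients solve the normal equations G · a = b where
  G_{ij} = <φ_i, φ_j> and b_i = <f, φ_i>, with φ_0 = 1, φ_1 = x, φ_2 = x^2.
G =
  [2, 0, 2/3]
  [0, 2/3, 0]
  [2/3, 0, 2/5],
b = (-82/15, -26/15, -242/105).
Solving gives a_0 = -64/35, a_1 = -13/5, a_2 = -19/7, so
  g(x) = -19*x^2/7 - 13*x/5 - 64/35.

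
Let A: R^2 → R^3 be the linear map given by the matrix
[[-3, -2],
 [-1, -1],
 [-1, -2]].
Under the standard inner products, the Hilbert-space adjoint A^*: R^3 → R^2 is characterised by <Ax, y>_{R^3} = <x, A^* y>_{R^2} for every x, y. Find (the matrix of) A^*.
A^* = A^T =
[[-3, -1, -1],
 [-2, -1, -2]]

For real matrices with standard dot products, the defining identity <Ax, y> = <x, A^* y> gives (Ax)^T y = x^T (A^*) y, i.e. x^T A^T y = x^T (A^*) y. Since this holds for all x, y, we must have A^* = A^T. Therefore
A^* =
[[-3, -1, -1],
 [-2, -1, -2]].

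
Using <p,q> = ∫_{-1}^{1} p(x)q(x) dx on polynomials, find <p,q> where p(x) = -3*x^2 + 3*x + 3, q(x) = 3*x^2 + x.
<p,q> = 22/5

Expand the product: p(x)·q(x) = -9*x^4 + 6*x^3 + 12*x^2 + 3*x.
∫_{-1}^{1} of each monomial x^k gives [2/(k+1) if k even, 0 if k odd]. Integrating term-by-term (or equivalently evaluating the antiderivative F(x) = -9*x^5/5 + 3*x^4/2 + 4*x^3 + 3*x^2/2 at the endpoints):
  F(1) − F(−1) = 26/5 − (4/5) = 22/5.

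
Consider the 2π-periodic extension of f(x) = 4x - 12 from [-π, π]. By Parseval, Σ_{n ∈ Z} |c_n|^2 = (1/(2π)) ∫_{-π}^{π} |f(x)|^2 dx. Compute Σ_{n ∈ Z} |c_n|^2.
Σ |c_n|^2 = 16π^2/3 + 144

Expand and integrate term by term over [-π, π]:
  ∫ (4x)^2 dx = 16·(2π^3/3); ∫ 2·4·(-12)·x dx = 0 (odd integrand); ∫ (-12)^2 dx = 144·2π.
So (1/(2π)) ∫_{-π}^{π} (4x - 12)^2 dx = 16π^2/3 + 144 = 16π^2/3 + 144.
Parseval ⇒ Σ |c_n|^2 = 16π^2/3 + 144.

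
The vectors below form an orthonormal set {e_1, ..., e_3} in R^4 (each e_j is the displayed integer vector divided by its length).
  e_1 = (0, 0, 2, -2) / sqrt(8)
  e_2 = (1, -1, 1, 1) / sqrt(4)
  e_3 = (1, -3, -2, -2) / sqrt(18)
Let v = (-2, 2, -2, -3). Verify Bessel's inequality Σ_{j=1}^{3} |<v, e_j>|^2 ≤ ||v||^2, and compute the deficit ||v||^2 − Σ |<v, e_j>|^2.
Σ |<v, e_j>|^2 = 755/36; ||v||^2 = 21; deficit = 1/36

Write each e_j = u_j / sqrt(<u_j, u_j>) where u_j is the displayed integer vector. Then <v, e_j> = <v, u_j> / sqrt(<u_j, u_j>), so |<v, e_j>|^2 = <v, u_j>^2 / <u_j, u_j>.
Coefficients: <v, e_1> = 2/sqrt(8), <v, e_2> = -9/sqrt(4), <v, e_3> = 2/sqrt(18).
Square and sum: Σ |<v, e_j>|^2 = 755/36.
Compute ||v||^2 = v·v = 21.
Deficit = 21 − 755/36 = 1/36 ≥ 0, confirming Bessel's inequality. (The deficit equals ||v − Σ <v,e_j> e_j||^2, the squared distance from v to span{e_j}.)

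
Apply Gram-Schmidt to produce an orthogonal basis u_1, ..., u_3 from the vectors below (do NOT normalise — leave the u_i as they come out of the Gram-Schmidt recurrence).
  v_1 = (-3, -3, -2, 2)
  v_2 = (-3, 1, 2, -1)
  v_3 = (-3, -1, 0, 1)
Orthogonal basis:
  u_1 = (-3, -3, -2, 2)
  u_2 = (-3, 1, 2, -1)
  u_3 = (1/65, 29/195, 28/195, 76/195)

Apply the Gram-Schmidt recurrence
  u_1 = v_1
  u_i = v_i − Σ_{j<i} ((v_i · u_j) / (u_j · u_j)) · u_j.

Step by step this gives:
  u_1 = (-3, -3, -2, 2)
  u_2 = (-3, 1, 2, -1)
  u_3 = (1/65, 29/195, 28/195, 76/195)

Orthogonality check:
  u_2 · u_1 = 0 (should be 0)
  u_3 · u_1 = 0 (should be 0)
  u_3 · u_2 = 0 (should be 0)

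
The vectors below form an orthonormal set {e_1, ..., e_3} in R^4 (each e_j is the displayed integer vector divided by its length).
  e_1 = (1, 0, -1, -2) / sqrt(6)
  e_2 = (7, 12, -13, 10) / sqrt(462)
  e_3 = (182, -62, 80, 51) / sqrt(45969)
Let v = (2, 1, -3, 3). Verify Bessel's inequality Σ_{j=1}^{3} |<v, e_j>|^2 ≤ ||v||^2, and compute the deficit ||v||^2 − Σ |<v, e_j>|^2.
Σ |<v, e_j>|^2 = 12362/597; ||v||^2 = 23; deficit = 1369/597

Write each e_j = u_j / sqrt(<u_j, u_j>) where u_j is the displayed integer vector. Then <v, e_j> = <v, u_j> / sqrt(<u_j, u_j>), so |<v, e_j>|^2 = <v, u_j>^2 / <u_j, u_j>.
Coefficients: <v, e_1> = -1/sqrt(6), <v, e_2> = 95/sqrt(462), <v, e_3> = 215/sqrt(45969).
Square and sum: Σ |<v, e_j>|^2 = 12362/597.
Compute ||v||^2 = v·v = 23.
Deficit = 23 − 12362/597 = 1369/597 ≥ 0, confirming Bessel's inequality. (The deficit equals ||v − Σ <v,e_j> e_j||^2, the squared distance from v to span{e_j}.)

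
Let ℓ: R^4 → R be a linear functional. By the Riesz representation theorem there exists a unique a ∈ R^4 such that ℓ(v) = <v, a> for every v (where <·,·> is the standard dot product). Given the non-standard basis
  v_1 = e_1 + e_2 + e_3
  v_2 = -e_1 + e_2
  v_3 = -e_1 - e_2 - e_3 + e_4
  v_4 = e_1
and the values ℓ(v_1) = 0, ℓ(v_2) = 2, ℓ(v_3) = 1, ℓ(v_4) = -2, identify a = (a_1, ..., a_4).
a = (-2, 0, 2, 1)

Write a = (a_1, ..., a_4) in the standard basis. For each basis vector v_i, ℓ(v_i) = <v_i, a> is a linear equation in the a_j's. Collect the n equations into a matrix system V a = ℓ, where row i of V is v_i (expressed in the standard basis). Since V is invertible (lower-triangular with 1s on the diagonal, up to permutation), solve by back-substitution:
  V =
[[1, 1, 1, 0],
 [-1, 1, 0, 0],
 [-1, -1, -1, 1],
 [1, 0, 0, 0]]
  V a = (0, 2, 1, -2)
Solving gives a = (-2, 0, 2, 1).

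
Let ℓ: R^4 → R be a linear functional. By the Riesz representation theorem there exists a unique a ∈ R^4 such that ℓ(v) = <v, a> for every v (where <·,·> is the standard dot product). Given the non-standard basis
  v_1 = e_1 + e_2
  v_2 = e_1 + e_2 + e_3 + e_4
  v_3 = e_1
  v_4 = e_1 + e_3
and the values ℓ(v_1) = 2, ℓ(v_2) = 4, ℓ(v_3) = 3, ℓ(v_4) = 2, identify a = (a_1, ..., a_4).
a = (3, -1, -1, 3)

Write a = (a_1, ..., a_4) in the standard basis. For each basis vector v_i, ℓ(v_i) = <v_i, a> is a linear equation in the a_j's. Collect the n equations into a matrix system V a = ℓ, where row i of V is v_i (expressed in the standard basis). Since V is invertible (lower-triangular with 1s on the diagonal, up to permutation), solve by back-substitution:
  V =
[[1, 1, 0, 0],
 [1, 1, 1, 1],
 [1, 0, 0, 0],
 [1, 0, 1, 0]]
  V a = (2, 4, 3, 2)
Solving gives a = (3, -1, -1, 3).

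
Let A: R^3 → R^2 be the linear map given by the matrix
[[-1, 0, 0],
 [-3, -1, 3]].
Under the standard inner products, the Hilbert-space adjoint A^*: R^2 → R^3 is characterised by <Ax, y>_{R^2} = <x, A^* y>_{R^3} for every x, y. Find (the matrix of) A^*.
A^* = A^T =
[[-1, -3],
 [0, -1],
 [0, 3]]

For real matrices with standard dot products, the defining identity <Ax, y> = <x, A^* y> gives (Ax)^T y = x^T (A^*) y, i.e. x^T A^T y = x^T (A^*) y. Since this holds for all x, y, we must have A^* = A^T. Therefore
A^* =
[[-1, -3],
 [0, -1],
 [0, 3]].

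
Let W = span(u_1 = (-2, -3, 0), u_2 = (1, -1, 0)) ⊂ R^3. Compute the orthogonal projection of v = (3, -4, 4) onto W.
proj_W(v) = (3, -4, 0)

Set up U = [u_1 | ... | u_2] ∈ R^(3×2). The projector onto W = col(U) is P = U (U^T U)^(-1) U^T.
Compute U^T U =
  [13, 1]
  [1, 2],
and U^T v = (6, 7).
Solve U^T U · c = U^T v for the coefficients: c = (1/5, 17/5). The projection is proj_W(v) = U c.
Check: (v - proj_W(v)) · u_1 = 0  (should be 0).
Check: (v - proj_W(v)) · u_2 = 0  (should be 0).
Result: proj_W(v) = (3, -4, 0).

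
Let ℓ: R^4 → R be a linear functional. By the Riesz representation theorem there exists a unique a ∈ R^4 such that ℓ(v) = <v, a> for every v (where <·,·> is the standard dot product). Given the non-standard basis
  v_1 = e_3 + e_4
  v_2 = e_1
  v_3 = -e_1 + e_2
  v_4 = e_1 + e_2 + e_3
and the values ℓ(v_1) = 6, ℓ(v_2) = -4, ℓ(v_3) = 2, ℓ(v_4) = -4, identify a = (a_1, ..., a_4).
a = (-4, -2, 2, 4)

Write a = (a_1, ..., a_4) in the standard basis. For each basis vector v_i, ℓ(v_i) = <v_i, a> is a linear equation in the a_j's. Collect the n equations into a matrix system V a = ℓ, where row i of V is v_i (expressed in the standard basis). Since V is invertible (lower-triangular with 1s on the diagonal, up to permutation), solve by back-substitution:
  V =
[[0, 0, 1, 1],
 [1, 0, 0, 0],
 [-1, 1, 0, 0],
 [1, 1, 1, 0]]
  V a = (6, -4, 2, -4)
Solving gives a = (-4, -2, 2, 4).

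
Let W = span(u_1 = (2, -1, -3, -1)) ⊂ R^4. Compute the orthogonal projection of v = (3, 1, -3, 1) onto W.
proj_W(v) = (26/15, -13/15, -13/5, -13/15)

Set up U = [u_1 | ... | u_1] ∈ R^(4×1). The projector onto W = col(U) is P = U (U^T U)^(-1) U^T.
Compute U^T U =
  [15],
and U^T v = (13).
Solve U^T U · c = U^T v for the coefficients: c = (13/15). The projection is proj_W(v) = U c.
Check: (v - proj_W(v)) · u_1 = 0  (should be 0).
Result: proj_W(v) = (26/15, -13/15, -13/5, -13/15).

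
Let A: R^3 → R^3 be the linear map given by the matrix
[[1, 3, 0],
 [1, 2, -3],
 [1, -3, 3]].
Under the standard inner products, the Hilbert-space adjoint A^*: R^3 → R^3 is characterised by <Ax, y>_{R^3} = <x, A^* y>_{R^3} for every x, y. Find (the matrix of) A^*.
A^* = A^T =
[[1, 1, 1],
 [3, 2, -3],
 [0, -3, 3]]

For real matrices with standard dot products, the defining identity <Ax, y> = <x, A^* y> gives (Ax)^T y = x^T (A^*) y, i.e. x^T A^T y = x^T (A^*) y. Since this holds for all x, y, we must have A^* = A^T. Therefore
A^* =
[[1, 1, 1],
 [3, 2, -3],
 [0, -3, 3]].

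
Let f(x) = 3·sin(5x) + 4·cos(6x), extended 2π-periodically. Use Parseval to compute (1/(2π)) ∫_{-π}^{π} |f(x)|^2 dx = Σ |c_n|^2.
Σ |c_n|^2 = 25/2

Expand |f|^2 and use orthogonality of {sin(nx), cos(mx)} on [-π, π]:
  ∫_{-π}^{π} sin(nx)^2 dx = π, ∫ cos(mx)^2 dx = π, and cross terms integrate to 0.
So ∫_{-π}^{π} f(x)^2 dx = 3^2 · π + 4^2 · π = (9 + 16)π.
Divide by 2π: (9 + 16)/2 = 25/2.
By Parseval, this equals Σ |c_n|^2.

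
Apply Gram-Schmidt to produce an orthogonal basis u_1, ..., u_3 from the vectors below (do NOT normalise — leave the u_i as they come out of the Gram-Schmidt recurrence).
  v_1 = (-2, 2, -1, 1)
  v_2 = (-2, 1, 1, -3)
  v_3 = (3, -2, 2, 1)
Orthogonal basis:
  u_1 = (-2, 2, -1, 1)
  u_2 = (-8/5, 3/5, 6/5, -16/5)
  u_3 = (4/73, 35/73, 213/146, 89/146)

Apply the Gram-Schmidt recurrence
  u_1 = v_1
  u_i = v_i − Σ_{j<i} ((v_i · u_j) / (u_j · u_j)) · u_j.

Step by step this gives:
  u_1 = (-2, 2, -1, 1)
  u_2 = (-8/5, 3/5, 6/5, -16/5)
  u_3 = (4/73, 35/73, 213/146, 89/146)

Orthogonality check:
  u_2 · u_1 = 0 (should be 0)
  u_3 · u_1 = 0 (should be 0)
  u_3 · u_2 = 0 (should be 0)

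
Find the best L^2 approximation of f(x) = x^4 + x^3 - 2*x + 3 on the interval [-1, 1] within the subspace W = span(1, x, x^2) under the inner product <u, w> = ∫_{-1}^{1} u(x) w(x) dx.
g(x) = 6*x^2/7 - 7*x/5 + 102/35

The best approximation g ∈ W is the orthogonal projection of f onto W. Writing g = a_0 + a_1 x + a_2 x^2, the coefficients solve the normal equations G · a = b where
  G_{ij} = <φ_i, φ_j> and b_i = <f, φ_i>, with φ_0 = 1, φ_1 = x, φ_2 = x^2.
G =
  [2, 0, 2/3]
  [0, 2/3, 0]
  [2/3, 0, 2/5],
b = (32/5, -14/15, 16/7).
Solving gives a_0 = 102/35, a_1 = -7/5, a_2 = 6/7, so
  g(x) = 6*x^2/7 - 7*x/5 + 102/35.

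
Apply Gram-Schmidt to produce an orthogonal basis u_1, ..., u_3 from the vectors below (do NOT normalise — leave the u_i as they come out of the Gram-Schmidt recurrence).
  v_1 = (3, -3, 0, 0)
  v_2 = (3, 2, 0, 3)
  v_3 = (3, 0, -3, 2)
Orthogonal basis:
  u_1 = (3, -3, 0, 0)
  u_2 = (5/2, 5/2, 0, 3)
  u_3 = (-3/43, -3/43, -3, 5/43)

Apply the Gram-Schmidt recurrence
  u_1 = v_1
  u_i = v_i − Σ_{j<i} ((v_i · u_j) / (u_j · u_j)) · u_j.

Step by step this gives:
  u_1 = (3, -3, 0, 0)
  u_2 = (5/2, 5/2, 0, 3)
  u_3 = (-3/43, -3/43, -3, 5/43)

Orthogonality check:
  u_2 · u_1 = 0 (should be 0)
  u_3 · u_1 = 0 (should be 0)
  u_3 · u_2 = 0 (should be 0)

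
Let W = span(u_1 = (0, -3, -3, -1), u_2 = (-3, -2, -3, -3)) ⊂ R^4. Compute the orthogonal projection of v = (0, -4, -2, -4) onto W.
proj_W(v) = (-294/265, -838/265, -936/265, -508/265)

Set up U = [u_1 | ... | u_2] ∈ R^(4×2). The projector onto W = col(U) is P = U (U^T U)^(-1) U^T.
Compute U^T U =
  [19, 18]
  [18, 31],
and U^T v = (22, 26).
Solve U^T U · c = U^T v for the coefficients: c = (214/265, 98/265). The projection is proj_W(v) = U c.
Check: (v - proj_W(v)) · u_1 = 0  (should be 0).
Check: (v - proj_W(v)) · u_2 = 0  (should be 0).
Result: proj_W(v) = (-294/265, -838/265, -936/265, -508/265).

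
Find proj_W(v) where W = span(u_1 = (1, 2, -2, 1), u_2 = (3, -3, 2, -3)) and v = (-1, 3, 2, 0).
proj_W(v) = (-37/30, 8/15, -1/5, 23/30)

Set up U = [u_1 | ... | u_2] ∈ R^(4×2). The projector onto W = col(U) is P = U (U^T U)^(-1) U^T.
Compute U^T U =
  [10, -10]
  [-10, 31],
and U^T v = (1, -8).
Solve U^T U · c = U^T v for the coefficients: c = (-7/30, -1/3). The projection is proj_W(v) = U c.
Check: (v - proj_W(v)) · u_1 = 0  (should be 0).
Check: (v - proj_W(v)) · u_2 = 0  (should be 0).
Result: proj_W(v) = (-37/30, 8/15, -1/5, 23/30).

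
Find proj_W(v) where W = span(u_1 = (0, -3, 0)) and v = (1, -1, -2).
proj_W(v) = (0, -1, 0)

Set up U = [u_1 | ... | u_1] ∈ R^(3×1). The projector onto W = col(U) is P = U (U^T U)^(-1) U^T.
Compute U^T U =
  [9],
and U^T v = (3).
Solve U^T U · c = U^T v for the coefficients: c = (1/3). The projection is proj_W(v) = U c.
Check: (v - proj_W(v)) · u_1 = 0  (should be 0).
Result: proj_W(v) = (0, -1, 0).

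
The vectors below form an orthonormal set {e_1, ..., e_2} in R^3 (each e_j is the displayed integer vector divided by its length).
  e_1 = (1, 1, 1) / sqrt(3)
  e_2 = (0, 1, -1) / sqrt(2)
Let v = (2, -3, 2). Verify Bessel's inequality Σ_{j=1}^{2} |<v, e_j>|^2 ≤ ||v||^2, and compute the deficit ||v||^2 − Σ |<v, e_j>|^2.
Σ |<v, e_j>|^2 = 77/6; ||v||^2 = 17; deficit = 25/6

Write each e_j = u_j / sqrt(<u_j, u_j>) where u_j is the displayed integer vector. Then <v, e_j> = <v, u_j> / sqrt(<u_j, u_j>), so |<v, e_j>|^2 = <v, u_j>^2 / <u_j, u_j>.
Coefficients: <v, e_1> = 1/sqrt(3), <v, e_2> = -5/sqrt(2).
Square and sum: Σ |<v, e_j>|^2 = 77/6.
Compute ||v||^2 = v·v = 17.
Deficit = 17 − 77/6 = 25/6 ≥ 0, confirming Bessel's inequality. (The deficit equals ||v − Σ <v,e_j> e_j||^2, the squared distance from v to span{e_j}.)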